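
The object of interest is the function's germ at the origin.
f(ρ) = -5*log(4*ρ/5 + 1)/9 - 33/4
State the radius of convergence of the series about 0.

Branch term (-5/9)*log(1 - ρ/(-5/4)): its argument vanishes at ρ = -5/4, a logarithmic branch point, modulus 5/4.
The radius of convergence is the smallest modulus among the singular points: 5/4.

The radius of convergence is 5/4.


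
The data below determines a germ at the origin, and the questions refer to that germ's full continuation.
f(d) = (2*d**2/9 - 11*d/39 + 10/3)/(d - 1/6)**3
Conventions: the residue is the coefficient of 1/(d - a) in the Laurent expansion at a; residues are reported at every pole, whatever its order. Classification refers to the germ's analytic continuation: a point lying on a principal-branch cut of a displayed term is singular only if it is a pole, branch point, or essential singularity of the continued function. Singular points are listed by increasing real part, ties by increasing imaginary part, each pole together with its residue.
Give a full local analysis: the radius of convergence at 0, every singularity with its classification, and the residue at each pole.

Radius of convergence at 0: 1/6.
At 1/6: a pole of order 3; residue 2/9.

Denominator factor (d - 1/6)^3: pole of order 3 at 1/6, modulus 1/6.
The radius of convergence is the smallest modulus among the singular points: 1/6.
At the order-3 pole 1/6 set g(d) = (d - (1/6))^3*f(d) = 2*d**2/9 - 11*d/39 + 10/3.
Order-3 pole: residue = g''(a)/2; g''(1/6) = 4/9, so the residue is 2/9.


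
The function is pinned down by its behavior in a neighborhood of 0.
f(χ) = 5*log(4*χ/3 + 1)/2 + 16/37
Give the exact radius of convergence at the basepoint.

The radius of convergence is 3/4.

Branch term (5/2)*log(1 - χ/(-3/4)): its argument vanishes at χ = -3/4, a logarithmic branch point, modulus 3/4.
The radius of convergence is the smallest modulus among the singular points: 3/4.


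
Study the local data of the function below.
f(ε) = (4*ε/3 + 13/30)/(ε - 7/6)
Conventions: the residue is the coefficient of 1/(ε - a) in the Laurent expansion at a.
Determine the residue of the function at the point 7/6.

At the order-1 pole 7/6 set g(ε) = (ε - (7/6))*f(ε) = 4*ε/3 + 13/30.
Simple pole: residue = g(a) at a = 7/6, which is 179/90.

The residue is 179/90.


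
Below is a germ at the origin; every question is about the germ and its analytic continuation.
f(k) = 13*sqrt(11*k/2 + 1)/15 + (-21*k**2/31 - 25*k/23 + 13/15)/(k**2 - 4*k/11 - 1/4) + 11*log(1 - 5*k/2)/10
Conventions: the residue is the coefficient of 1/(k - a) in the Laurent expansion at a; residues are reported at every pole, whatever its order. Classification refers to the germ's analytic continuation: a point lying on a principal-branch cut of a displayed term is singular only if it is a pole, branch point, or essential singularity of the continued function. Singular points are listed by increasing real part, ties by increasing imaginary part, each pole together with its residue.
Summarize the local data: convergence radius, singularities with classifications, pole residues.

Denominator factor (k**2 - 4*k/11 - 1/4): discriminant 137/121, real irrational roots 2/11 + (1/22)*sqrt(137) and 2/11 - (1/22)*sqrt(137); poles of order 1, moduli 2/11 + (1/22)*sqrt(137) and -2/11 + (1/22)*sqrt(137).
Branch term (11/10)*log(1 - k/(2/5)): its argument vanishes at k = 2/5, a logarithmic branch point, modulus 2/5.
Branch term (13/15)*sqrt(1 - k/(-2/11)): its argument vanishes at k = -2/11, a square-root branch point, modulus 2/11.
The radius of convergence is the smallest modulus among the singular points: 2/11.
The branch terms are analytic at 2/11 - (1/22)*sqrt(137) and contribute nothing to the residue; only the rational part matters.
The factor k**2 - 4*k/11 - 1/4 splits as (k - a)(k - a') with a = 2/11 - (1/22)*sqrt(137), a' = 2/11 + (1/22)*sqrt(137). At the order-1 pole a set g(k) = (k - a)*(rational part) = [-21*k**2/31 - 25*k/23 + 13/15] / (k - a').
Simple pole: residue = g(a) at a = 2/11 - (1/22)*sqrt(137), which is -10457/15686 - (2354711/64469460)*sqrt(137).
The branch terms are analytic at 2/11 + (1/22)*sqrt(137) and contribute nothing to the residue; only the rational part matters.
The factor k**2 - 4*k/11 - 1/4 splits as (k - a)(k - a') with a = 2/11 + (1/22)*sqrt(137), a' = 2/11 - (1/22)*sqrt(137). At the order-1 pole a set g(k) = (k - a)*(rational part) = [-21*k**2/31 - 25*k/23 + 13/15] / (k - a').
Simple pole: residue = g(a) at a = 2/11 + (1/22)*sqrt(137), which is -10457/15686 + (2354711/64469460)*sqrt(137).
List the singular points by increasing real part (a conjugate pair: the negative imaginary part first).

Radius of convergence at 0: 2/11.
At 2/11 - (1/22)*sqrt(137): a pole of order 1; residue -10457/15686 - (2354711/64469460)*sqrt(137).
At -2/11: an algebraic (square-root) branch point.
At 2/5: a logarithmic branch point.
At 2/11 + (1/22)*sqrt(137): a pole of order 1; residue -10457/15686 + (2354711/64469460)*sqrt(137).


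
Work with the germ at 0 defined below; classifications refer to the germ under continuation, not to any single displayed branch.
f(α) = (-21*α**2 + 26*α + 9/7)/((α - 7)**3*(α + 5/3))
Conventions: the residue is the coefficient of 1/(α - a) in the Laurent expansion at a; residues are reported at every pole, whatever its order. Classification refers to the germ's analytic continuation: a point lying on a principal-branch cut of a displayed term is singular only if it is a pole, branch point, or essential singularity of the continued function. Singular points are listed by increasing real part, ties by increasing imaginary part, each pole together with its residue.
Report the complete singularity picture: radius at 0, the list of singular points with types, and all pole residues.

Denominator factor (α - 7)^3: pole of order 3 at 7, modulus 7.
Denominator factor (α + 5/3): pole of order 1 at -5/3, modulus 5/3.
The radius of convergence is the smallest modulus among the singular points: 5/3.
At the order-1 pole -5/3 set g(α) = (α - (-5/3))*f(α) = (-21*α**2 + 26*α + 9/7)/(α - 7)**3.
Simple pole: residue = g(a) at a = -5/3, which is 4743/30758.
At the order-3 pole 7 set g(α) = (α - (7))^3*f(α) = (-21*α**2 + 26*α + 9/7)/(α + 5/3).
Order-3 pole: residue = g''(a)/2; g''(7) = -4743/15379, so the residue is -4743/30758.
List the singular points by increasing real part (a conjugate pair: the negative imaginary part first).

Radius of convergence at 0: 5/3.
At -5/3: a pole of order 1; residue 4743/30758.
At 7: a pole of order 3; residue -4743/30758.


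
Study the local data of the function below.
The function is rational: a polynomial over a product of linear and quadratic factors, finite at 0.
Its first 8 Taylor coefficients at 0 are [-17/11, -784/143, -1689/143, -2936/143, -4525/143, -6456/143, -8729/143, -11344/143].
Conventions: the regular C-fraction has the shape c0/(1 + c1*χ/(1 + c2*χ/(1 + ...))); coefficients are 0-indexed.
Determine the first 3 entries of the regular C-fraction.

Taylor coefficients (read off): a_0 = -17/11, a_1 = -784/143, a_2 = -1689/143.
c0 = a_0 = -17/11. Peel one level at a time: if S = 1 + c*χ/S' with S'(0) = 1, then c is the χ-coefficient of S and S' = c*χ/(S - 1).
S_1 = c0/f = 1 + (-784/221)*χ + (241387/48841)*χ^2 + ...; c1 = -784/221.
S_2 = c1*χ/(S_1 - 1) = 1 + (241387/173264)*χ + ...; c2 = 241387/173264.

The regular C-fraction coefficients are [-17/11, -784/221, 241387/173264].


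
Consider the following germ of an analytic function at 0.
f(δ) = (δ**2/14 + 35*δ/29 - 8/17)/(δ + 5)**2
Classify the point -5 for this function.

The denominator factor δ + 5 vanishes at -5 and appears to the power 2; the numerator there equals -32573/6902, nonzero, and no other factor vanishes.
Hence a pole whose order is the multiplicity, 2.

The point is a pole of order 2.


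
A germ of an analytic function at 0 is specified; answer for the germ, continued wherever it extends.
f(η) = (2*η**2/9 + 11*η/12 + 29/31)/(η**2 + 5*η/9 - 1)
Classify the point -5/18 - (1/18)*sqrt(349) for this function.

The point is a pole of order 1.

The denominator factor η**2 + 5*η/9 - 1 vanishes at -5/18 - (1/18)*sqrt(349) and appears to the power 1; the numerator there equals 169469/180792 - (257/5832)*sqrt(349), nonzero, and no other factor vanishes.
Hence a pole whose order is the multiplicity, 1.


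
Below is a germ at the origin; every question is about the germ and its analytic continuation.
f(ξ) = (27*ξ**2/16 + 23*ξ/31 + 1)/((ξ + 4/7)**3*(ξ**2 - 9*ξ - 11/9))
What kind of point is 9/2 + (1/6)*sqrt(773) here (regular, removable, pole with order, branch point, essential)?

The point is a pole of order 1.

The denominator factor ξ**2 - 9*ξ - 11/9 vanishes at 9/2 + (1/6)*sqrt(773) and appears to the power 1; the numerator there equals 74147/992 + (7901/2976)*sqrt(773), nonzero, and no other factor vanishes.
Hence a pole whose order is the multiplicity, 1.


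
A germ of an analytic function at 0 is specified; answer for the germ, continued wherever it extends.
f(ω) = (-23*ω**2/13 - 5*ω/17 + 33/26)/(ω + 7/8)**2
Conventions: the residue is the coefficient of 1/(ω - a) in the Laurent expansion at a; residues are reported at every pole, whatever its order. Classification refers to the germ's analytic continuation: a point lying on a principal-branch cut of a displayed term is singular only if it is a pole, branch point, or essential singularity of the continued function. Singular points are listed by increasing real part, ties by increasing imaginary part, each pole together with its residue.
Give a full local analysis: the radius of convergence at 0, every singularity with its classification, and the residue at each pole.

Denominator factor (ω + 7/8)^2: pole of order 2 at -7/8, modulus 7/8.
The radius of convergence is the smallest modulus among the singular points: 7/8.
At the order-2 pole -7/8 set g(ω) = (ω - (-7/8))^2*f(ω) = -23*ω**2/13 - 5*ω/17 + 33/26.
Order-2 pole: residue = g'(a); g'(-7/8) = 2477/884, so the residue is 2477/884.

Radius of convergence at 0: 7/8.
At -7/8: a pole of order 2; residue 2477/884.


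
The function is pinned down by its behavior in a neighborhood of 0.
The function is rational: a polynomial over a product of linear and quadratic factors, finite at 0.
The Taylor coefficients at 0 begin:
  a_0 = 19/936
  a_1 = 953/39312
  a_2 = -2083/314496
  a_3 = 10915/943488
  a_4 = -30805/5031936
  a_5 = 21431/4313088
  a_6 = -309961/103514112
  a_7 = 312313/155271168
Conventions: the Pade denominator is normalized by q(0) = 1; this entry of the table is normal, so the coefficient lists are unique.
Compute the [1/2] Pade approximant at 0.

Taylor coefficients needed (read off): a_0 = 19/936, a_1 = 953/39312, a_2 = -2083/314496, a_3 = 10915/943488.
Write the denominator as Q(γ) = 1 + q1*γ + q2*γ^2. Requiring Q*f - P = O(γ^4) with deg P <= 1 kills the coefficients of γ^2..γ^3 in Q*f:
  γ^2: a_2 + q1*a_1 + q2*a_0 = 0, i.e. -2083/314496 + (953/39312)*q1 + (19/936)*q2 = 0.
  γ^3: a_3 + q1*a_2 + q2*a_1 = 0, i.e. 10915/943488 + (-2083/314496)*q1 + (953/39312)*q2 = 0.
Solving this linear system: q1 = 4888489/8927906, q2 = -70199293/214269744.
The numerator is Q*f truncated at degree 1: P0 = a_0 = 19/936; P1 = a_1 + q1*a_0 = 387790895/10967932521.

The Pade approximant has numerator coefficients [19/936, 387790895/10967932521]; denominator coefficients [1, 4888489/8927906, -70199293/214269744].


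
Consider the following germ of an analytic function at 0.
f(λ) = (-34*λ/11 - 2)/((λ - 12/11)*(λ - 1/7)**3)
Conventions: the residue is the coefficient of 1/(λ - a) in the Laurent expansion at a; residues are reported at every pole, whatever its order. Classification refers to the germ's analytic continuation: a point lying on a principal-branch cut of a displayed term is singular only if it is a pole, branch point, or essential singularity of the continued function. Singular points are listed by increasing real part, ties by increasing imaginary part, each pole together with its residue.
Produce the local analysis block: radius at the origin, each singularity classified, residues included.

Radius of convergence at 0: 1/7.
At 1/7: a pole of order 3; residue 2452450/389017.
At 12/11: a pole of order 1; residue -2452450/389017.

Denominator factor (λ - 12/11): pole of order 1 at 12/11, modulus 12/11.
Denominator factor (λ - 1/7)^3: pole of order 3 at 1/7, modulus 1/7.
The radius of convergence is the smallest modulus among the singular points: 1/7.
At the order-3 pole 1/7 set g(λ) = (λ - (1/7))^3*f(λ) = (-34*λ/11 - 2)/(λ - 12/11).
Order-3 pole: residue = g''(a)/2; g''(1/7) = 4904900/389017, so the residue is 2452450/389017.
At the order-1 pole 12/11 set g(λ) = (λ - (12/11))*f(λ) = (-34*λ/11 - 2)/(λ - 1/7)**3.
Simple pole: residue = g(a) at a = 12/11, which is -2452450/389017.
List the singular points by increasing real part (a conjugate pair: the negative imaginary part first).


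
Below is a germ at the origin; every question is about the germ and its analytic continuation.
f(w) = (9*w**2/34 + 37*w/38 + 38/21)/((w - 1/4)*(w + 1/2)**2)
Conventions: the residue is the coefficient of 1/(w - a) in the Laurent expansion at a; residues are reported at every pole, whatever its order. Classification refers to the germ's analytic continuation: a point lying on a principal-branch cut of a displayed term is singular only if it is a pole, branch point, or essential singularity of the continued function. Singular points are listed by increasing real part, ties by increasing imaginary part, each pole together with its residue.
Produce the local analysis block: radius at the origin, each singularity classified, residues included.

Denominator factor (w + 1/2)^2: pole of order 2 at -1/2, modulus 1/2.
Denominator factor (w - 1/4): pole of order 1 at 1/4, modulus 1/4.
The radius of convergence is the smallest modulus among the singular points: 1/4.
At the order-2 pole -1/2 set g(w) = (w - (-1/2))^2*f(w) = (9*w**2/34 + 37*w/38 + 38/21)/(w - 1/4).
Order-2 pole: residue = g'(a); g'(-1/2) = -208438/61047, so the residue is -208438/61047.
At the order-1 pole 1/4 set g(w) = (w - (1/4))*f(w) = (9*w**2/34 + 37*w/38 + 38/21)/(w + 1/2)**2.
Simple pole: residue = g(a) at a = 1/4, which is 449195/122094.
List the singular points by increasing real part (a conjugate pair: the negative imaginary part first).

Radius of convergence at 0: 1/4.
At -1/2: a pole of order 2; residue -208438/61047.
At 1/4: a pole of order 1; residue 449195/122094.


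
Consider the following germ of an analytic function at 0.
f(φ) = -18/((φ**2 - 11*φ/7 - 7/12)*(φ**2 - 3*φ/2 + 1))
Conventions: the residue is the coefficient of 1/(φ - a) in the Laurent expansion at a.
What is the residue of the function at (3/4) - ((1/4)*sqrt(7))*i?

The residue is (-2268/9461) + ((29700/9461)*sqrt(7))*i.


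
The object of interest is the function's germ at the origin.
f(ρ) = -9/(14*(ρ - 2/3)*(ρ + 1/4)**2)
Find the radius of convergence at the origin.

The radius of convergence is 1/4.

Denominator factor (ρ - 2/3): pole of order 1 at 2/3, modulus 2/3.
Denominator factor (ρ + 1/4)^2: pole of order 2 at -1/4, modulus 1/4.
The radius of convergence is the smallest modulus among the singular points: 1/4.


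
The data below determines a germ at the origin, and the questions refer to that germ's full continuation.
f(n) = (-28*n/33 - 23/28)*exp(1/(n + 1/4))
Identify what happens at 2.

There is no denominator, hence no pole anywhere.
The essential point of exp(1/(n - (-1/4))) is -1/4, not 2.
So the germ continues analytically to 2.

The point is a regular point.


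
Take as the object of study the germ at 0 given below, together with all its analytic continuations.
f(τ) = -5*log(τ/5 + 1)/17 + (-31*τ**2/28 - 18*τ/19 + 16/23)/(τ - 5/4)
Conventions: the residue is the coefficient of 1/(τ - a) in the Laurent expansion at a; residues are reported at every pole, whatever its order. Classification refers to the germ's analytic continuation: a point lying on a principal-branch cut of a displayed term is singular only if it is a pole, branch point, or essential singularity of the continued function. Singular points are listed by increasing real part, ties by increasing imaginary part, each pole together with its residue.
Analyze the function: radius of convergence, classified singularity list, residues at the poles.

Denominator factor (τ - 5/4): pole of order 1 at 5/4, modulus 5/4.
Branch term (-5/17)*log(1 - τ/(-5)): its argument vanishes at τ = -5, a logarithmic branch point, modulus 5.
The radius of convergence is the smallest modulus among the singular points: 5/4.
The branch term is analytic at 5/4 and contributes nothing to the residue; only the rational part matters.
At the order-1 pole 5/4 set g(τ) = (τ - (5/4))*(rational part) = -31*τ**2/28 - 18*τ/19 + 16/23.
Simple pole: residue = g(a) at a = 5/4, which is -434323/195776.
List the singular points by increasing real part (a conjugate pair: the negative imaginary part first).

Radius of convergence at 0: 5/4.
At -5: a logarithmic branch point.
At 5/4: a pole of order 1; residue -434323/195776.


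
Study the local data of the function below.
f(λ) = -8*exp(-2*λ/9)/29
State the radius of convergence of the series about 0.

The factor exp(-2*λ/9) is entire and contributes no finite singular point.
The polynomial part has no poles.
No finite singular points: the Taylor series at 0 converges everywhere.

The radius of convergence is infinite.


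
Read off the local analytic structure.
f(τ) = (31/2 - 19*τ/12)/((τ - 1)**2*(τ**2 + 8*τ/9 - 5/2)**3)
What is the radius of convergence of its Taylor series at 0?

Denominator factor (τ**2 + 8*τ/9 - 5/2)^3: discriminant 874/81, real irrational roots -4/9 + (1/18)*sqrt(874) and -4/9 - (1/18)*sqrt(874); poles of order 3, moduli -4/9 + (1/18)*sqrt(874) and 4/9 + (1/18)*sqrt(874).
Denominator factor (τ - 1)^2: pole of order 2 at 1, modulus 1.
The radius of convergence is the smallest modulus among the singular points: 1.

The radius of convergence is 1.


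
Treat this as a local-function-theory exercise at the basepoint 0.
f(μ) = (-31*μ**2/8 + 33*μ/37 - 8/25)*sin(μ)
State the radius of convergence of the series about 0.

The radius of convergence is infinite.

The factor sin(μ) is entire and contributes no finite singular point.
The polynomial part has no poles.
No finite singular points: the Taylor series at 0 converges everywhere.


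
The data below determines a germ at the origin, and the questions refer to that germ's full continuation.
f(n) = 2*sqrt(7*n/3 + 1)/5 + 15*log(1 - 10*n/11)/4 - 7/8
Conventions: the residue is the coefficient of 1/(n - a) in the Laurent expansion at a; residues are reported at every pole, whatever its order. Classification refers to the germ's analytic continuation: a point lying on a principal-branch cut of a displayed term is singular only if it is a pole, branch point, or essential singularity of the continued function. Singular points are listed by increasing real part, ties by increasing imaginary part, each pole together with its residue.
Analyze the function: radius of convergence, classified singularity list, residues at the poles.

Radius of convergence at 0: 3/7.
At -3/7: an algebraic (square-root) branch point.
At 11/10: a logarithmic branch point.

Branch term (15/4)*log(1 - n/(11/10)): its argument vanishes at n = 11/10, a logarithmic branch point, modulus 11/10.
Branch term (2/5)*sqrt(1 - n/(-3/7)): its argument vanishes at n = -3/7, a square-root branch point, modulus 3/7.
The radius of convergence is the smallest modulus among the singular points: 3/7.
List the singular points by increasing real part (a conjugate pair: the negative imaginary part first).


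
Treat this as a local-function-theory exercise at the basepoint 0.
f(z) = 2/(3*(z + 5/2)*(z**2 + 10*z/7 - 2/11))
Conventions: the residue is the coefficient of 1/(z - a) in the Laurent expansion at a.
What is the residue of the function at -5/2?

At the order-1 pole -5/2 set g(z) = (z - (-5/2))*f(z) = 2/(3*(z**2 + 10*z/7 - 2/11)).
Simple pole: residue = g(a) at a = -5/2, which is 616/2307.

The residue is 616/2307.


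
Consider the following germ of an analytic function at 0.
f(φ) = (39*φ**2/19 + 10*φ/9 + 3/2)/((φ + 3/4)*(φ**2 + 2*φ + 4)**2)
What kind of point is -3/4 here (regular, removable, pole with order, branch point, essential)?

The point is a pole of order 1.

The denominator factor φ + 3/4 vanishes at -3/4 and appears to the power 1; the numerator there equals 1661/912, nonzero, and no other factor vanishes.
Hence a pole whose order is the multiplicity, 1.


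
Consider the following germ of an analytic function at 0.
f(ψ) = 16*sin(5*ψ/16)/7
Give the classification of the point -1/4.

There is no denominator, hence no pole anywhere.
The factor -sin(5*ψ/16) is entire.
So the germ continues analytically to -1/4.

The point is a regular point.


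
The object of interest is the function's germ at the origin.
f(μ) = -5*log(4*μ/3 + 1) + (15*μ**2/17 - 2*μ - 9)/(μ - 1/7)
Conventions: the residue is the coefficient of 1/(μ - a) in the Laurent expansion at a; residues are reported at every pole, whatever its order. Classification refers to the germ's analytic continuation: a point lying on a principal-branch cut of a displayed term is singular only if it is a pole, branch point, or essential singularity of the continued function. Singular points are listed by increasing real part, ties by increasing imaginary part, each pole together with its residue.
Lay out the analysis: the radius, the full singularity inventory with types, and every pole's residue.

Denominator factor (μ - 1/7): pole of order 1 at 1/7, modulus 1/7.
Branch term (-5)*log(1 - μ/(-3/4)): its argument vanishes at μ = -3/4, a logarithmic branch point, modulus 3/4.
The radius of convergence is the smallest modulus among the singular points: 1/7.
The branch term is analytic at 1/7 and contributes nothing to the residue; only the rational part matters.
At the order-1 pole 1/7 set g(μ) = (μ - (1/7))*(rational part) = 15*μ**2/17 - 2*μ - 9.
Simple pole: residue = g(a) at a = 1/7, which is -7720/833.
List the singular points by increasing real part (a conjugate pair: the negative imaginary part first).

Radius of convergence at 0: 1/7.
At -3/4: a logarithmic branch point.
At 1/7: a pole of order 1; residue -7720/833.


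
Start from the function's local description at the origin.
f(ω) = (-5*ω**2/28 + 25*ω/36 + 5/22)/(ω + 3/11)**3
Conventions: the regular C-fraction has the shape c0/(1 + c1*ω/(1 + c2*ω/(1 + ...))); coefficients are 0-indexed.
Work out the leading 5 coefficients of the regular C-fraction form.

The regular C-fraction coefficients are [605/54, 143/18, -3473/1638, 593742/316043, -17875000/3093098949].

Taylor coefficients (expand at 0): a_0 = 605/54, a_1 = -86515/972, a_2 = 1763575/3402, a_3 = -54391315/20412, a_4 = 1174867045/91854.
c0 = a_0 = 605/54. Peel one level at a time: if S = 1 + c*ω/S' with S'(0) = 1, then c is the ω-coefficient of S and S' = c*ω/(S - 1).
S_1 = c0/f = 1 + (143/18)*ω + (38203/2268)*ω^2 + ...; c1 = 143/18.
S_2 = c1*ω/(S_1 - 1) = 1 + (-3473/1638)*ω + (98957/24843)*ω^2 + ...; c2 = -3473/1638.
S_3 = c2*ω/(S_2 - 1) = 1 + (593742/316043)*ω + (2750000/253296309)*ω^2 + ...; c3 = 593742/316043.
S_4 = c3*ω/(S_3 - 1) = 1 + (-17875000/3093098949)*ω + ...; c4 = -17875000/3093098949.


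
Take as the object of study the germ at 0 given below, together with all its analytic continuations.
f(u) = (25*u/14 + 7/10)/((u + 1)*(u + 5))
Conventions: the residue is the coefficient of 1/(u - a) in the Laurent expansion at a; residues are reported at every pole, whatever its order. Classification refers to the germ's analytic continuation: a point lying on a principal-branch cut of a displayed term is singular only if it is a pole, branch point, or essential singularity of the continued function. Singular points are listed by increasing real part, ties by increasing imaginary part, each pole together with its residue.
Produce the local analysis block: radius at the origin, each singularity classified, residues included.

Denominator factor (u + 5): pole of order 1 at -5, modulus 5.
Denominator factor (u + 1): pole of order 1 at -1, modulus 1.
The radius of convergence is the smallest modulus among the singular points: 1.
At the order-1 pole -5 set g(u) = (u - (-5))*f(u) = (25*u/14 + 7/10)/(u + 1).
Simple pole: residue = g(a) at a = -5, which is 72/35.
At the order-1 pole -1 set g(u) = (u - (-1))*f(u) = (25*u/14 + 7/10)/(u + 5).
Simple pole: residue = g(a) at a = -1, which is -19/70.
List the singular points by increasing real part (a conjugate pair: the negative imaginary part first).

Radius of convergence at 0: 1.
At -5: a pole of order 1; residue 72/35.
At -1: a pole of order 1; residue -19/70.


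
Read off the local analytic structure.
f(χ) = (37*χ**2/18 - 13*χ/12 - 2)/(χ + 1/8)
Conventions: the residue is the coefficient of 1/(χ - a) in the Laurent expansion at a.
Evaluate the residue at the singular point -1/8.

At the order-1 pole -1/8 set g(χ) = (χ - (-1/8))*f(χ) = 37*χ**2/18 - 13*χ/12 - 2.
Simple pole: residue = g(a) at a = -1/8, which is -2111/1152.

The residue is -2111/1152.


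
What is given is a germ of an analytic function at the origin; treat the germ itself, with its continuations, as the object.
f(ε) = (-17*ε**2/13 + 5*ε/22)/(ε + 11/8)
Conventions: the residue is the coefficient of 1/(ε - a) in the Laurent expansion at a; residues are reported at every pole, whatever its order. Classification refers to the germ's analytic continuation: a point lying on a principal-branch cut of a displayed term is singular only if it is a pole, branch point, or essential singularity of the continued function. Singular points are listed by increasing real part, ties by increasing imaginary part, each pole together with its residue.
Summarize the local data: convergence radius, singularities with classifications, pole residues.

Denominator factor (ε + 11/8): pole of order 1 at -11/8, modulus 11/8.
The radius of convergence is the smallest modulus among the singular points: 11/8.
At the order-1 pole -11/8 set g(ε) = (ε - (-11/8))*f(ε) = -17*ε**2/13 + 5*ε/22.
Simple pole: residue = g(a) at a = -11/8, which is -2317/832.

Radius of convergence at 0: 11/8.
At -11/8: a pole of order 1; residue -2317/832.


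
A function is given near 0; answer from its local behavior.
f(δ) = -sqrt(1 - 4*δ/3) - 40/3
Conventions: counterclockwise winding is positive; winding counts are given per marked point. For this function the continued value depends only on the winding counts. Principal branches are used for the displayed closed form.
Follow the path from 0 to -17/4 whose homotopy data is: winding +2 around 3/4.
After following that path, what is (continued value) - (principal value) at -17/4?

Continued minus principal equals 0.

The rational part is single-valued and drops out of the difference; each branch term changes only by its own monodromy.
(-1)*sqrt(1 - δ/(3/4)): winding +2 is even, the square root returns to the same sheet, contribution 0.
Summing the contributions at δ = -17/4 gives 0.


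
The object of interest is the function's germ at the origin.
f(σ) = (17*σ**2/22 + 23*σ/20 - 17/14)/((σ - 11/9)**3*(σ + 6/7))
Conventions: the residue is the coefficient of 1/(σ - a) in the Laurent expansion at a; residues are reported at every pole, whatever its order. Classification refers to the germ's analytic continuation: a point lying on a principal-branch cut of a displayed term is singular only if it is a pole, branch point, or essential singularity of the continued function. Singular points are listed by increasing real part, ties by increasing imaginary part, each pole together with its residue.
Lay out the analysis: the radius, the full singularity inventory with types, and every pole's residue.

Radius of convergence at 0: 6/7.
At -6/7: a pole of order 1; residue 22448097/123645005.
At 11/9: a pole of order 3; residue -22448097/123645005.

Denominator factor (σ + 6/7): pole of order 1 at -6/7, modulus 6/7.
Denominator factor (σ - 11/9)^3: pole of order 3 at 11/9, modulus 11/9.
The radius of convergence is the smallest modulus among the singular points: 6/7.
At the order-1 pole -6/7 set g(σ) = (σ - (-6/7))*f(σ) = (17*σ**2/22 + 23*σ/20 - 17/14)/(σ - 11/9)**3.
Simple pole: residue = g(a) at a = -6/7, which is 22448097/123645005.
At the order-3 pole 11/9 set g(σ) = (σ - (11/9))^3*f(σ) = (17*σ**2/22 + 23*σ/20 - 17/14)/(σ + 6/7).
Order-3 pole: residue = g''(a)/2; g''(11/9) = -44896194/123645005, so the residue is -22448097/123645005.
List the singular points by increasing real part (a conjugate pair: the negative imaginary part first).


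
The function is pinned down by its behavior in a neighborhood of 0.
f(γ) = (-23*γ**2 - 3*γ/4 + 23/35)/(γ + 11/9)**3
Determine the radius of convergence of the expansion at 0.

The radius of convergence is 11/9.

Denominator factor (γ + 11/9)^3: pole of order 3 at -11/9, modulus 11/9.
The radius of convergence is the smallest modulus among the singular points: 11/9.


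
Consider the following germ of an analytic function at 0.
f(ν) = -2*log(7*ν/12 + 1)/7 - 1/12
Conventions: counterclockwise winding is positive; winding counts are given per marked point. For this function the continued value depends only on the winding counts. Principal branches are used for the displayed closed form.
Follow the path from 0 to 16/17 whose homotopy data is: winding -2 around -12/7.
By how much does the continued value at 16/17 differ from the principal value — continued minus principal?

Continued minus principal equals (8/7)*pi*i.

The rational part is single-valued and drops out of the difference; each branch term changes only by its own monodromy.
(-2/7)*log(1 - ν/(-12/7)): each positive loop around -12/7 adds 2*pi*i to the log, so winding -2 contributes (-2/7)*(-2)*2*pi*i = (8/7)*pi*i.
Summing the contributions at ν = 16/17 gives (8/7)*pi*i.


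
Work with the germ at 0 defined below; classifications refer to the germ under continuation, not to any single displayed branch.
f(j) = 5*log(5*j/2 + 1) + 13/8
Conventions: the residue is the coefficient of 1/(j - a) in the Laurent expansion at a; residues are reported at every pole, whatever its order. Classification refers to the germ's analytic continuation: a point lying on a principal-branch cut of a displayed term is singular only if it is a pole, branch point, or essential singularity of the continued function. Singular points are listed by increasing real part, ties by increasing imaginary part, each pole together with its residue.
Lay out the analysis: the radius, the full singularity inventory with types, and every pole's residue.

Radius of convergence at 0: 2/5.
At -2/5: a logarithmic branch point.

Branch term (5)*log(1 - j/(-2/5)): its argument vanishes at j = -2/5, a logarithmic branch point, modulus 2/5.
The radius of convergence is the smallest modulus among the singular points: 2/5.


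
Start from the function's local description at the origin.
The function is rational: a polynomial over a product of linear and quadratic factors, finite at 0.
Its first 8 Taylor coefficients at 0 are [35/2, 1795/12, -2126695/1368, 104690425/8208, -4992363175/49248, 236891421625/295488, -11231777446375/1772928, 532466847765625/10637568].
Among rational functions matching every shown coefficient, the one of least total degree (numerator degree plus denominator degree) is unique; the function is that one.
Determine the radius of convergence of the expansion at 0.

No rational of total degree below 4 reproduces all 8 coefficients; solving the [2/2] Pade equations on them gives f(k) = (-16*k**2/19 + 31*k + 7/4)/(k**2 + 11*k/12 + 1/10), whose expansion matches every shown term.
Denominator factor (k**2 + 11*k/12 + 1/10): discriminant 317/720, real irrational roots -11/24 + (1/120)*sqrt(1585) and -11/24 - (1/120)*sqrt(1585); poles of order 1, moduli 11/24 - (1/120)*sqrt(1585) and 11/24 + (1/120)*sqrt(1585).
The radius of convergence is the smallest modulus among the singular points: 11/24 - (1/120)*sqrt(1585).

The radius of convergence is 11/24 - (1/120)*sqrt(1585).


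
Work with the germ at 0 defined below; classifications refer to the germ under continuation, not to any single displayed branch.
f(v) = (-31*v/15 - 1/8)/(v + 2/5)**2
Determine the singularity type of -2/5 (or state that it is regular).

The denominator factor v + 2/5 vanishes at -2/5 and appears to the power 2; the numerator there equals 421/600, nonzero, and no other factor vanishes.
Hence a pole whose order is the multiplicity, 2.

The point is a pole of order 2.


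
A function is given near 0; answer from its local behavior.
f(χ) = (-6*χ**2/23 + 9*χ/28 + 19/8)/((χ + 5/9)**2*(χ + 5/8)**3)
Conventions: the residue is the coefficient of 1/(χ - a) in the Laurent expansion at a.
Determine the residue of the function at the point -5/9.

The residue is -27281038464/100625.

At the order-2 pole -5/9 set g(χ) = (χ - (-5/9))^2*f(χ) = (-6*χ**2/23 + 9*χ/28 + 19/8)/(χ + 5/8)**3.
Order-2 pole: residue = g'(a); g'(-5/9) = -27281038464/100625, so the residue is -27281038464/100625.


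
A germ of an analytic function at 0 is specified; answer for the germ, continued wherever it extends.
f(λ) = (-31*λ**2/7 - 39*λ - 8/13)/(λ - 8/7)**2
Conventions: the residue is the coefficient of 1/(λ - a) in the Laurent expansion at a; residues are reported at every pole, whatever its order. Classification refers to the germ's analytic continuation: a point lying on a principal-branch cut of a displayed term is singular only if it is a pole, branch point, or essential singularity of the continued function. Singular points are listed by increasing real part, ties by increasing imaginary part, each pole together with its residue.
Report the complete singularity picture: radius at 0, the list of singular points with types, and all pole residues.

Denominator factor (λ - 8/7)^2: pole of order 2 at 8/7, modulus 8/7.
The radius of convergence is the smallest modulus among the singular points: 8/7.
At the order-2 pole 8/7 set g(λ) = (λ - (8/7))^2*f(λ) = -31*λ**2/7 - 39*λ - 8/13.
Order-2 pole: residue = g'(a); g'(8/7) = -2407/49, so the residue is -2407/49.

Radius of convergence at 0: 8/7.
At 8/7: a pole of order 2; residue -2407/49.


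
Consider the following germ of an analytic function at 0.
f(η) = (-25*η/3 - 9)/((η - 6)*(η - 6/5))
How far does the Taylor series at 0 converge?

Denominator factor (η - 6/5): pole of order 1 at 6/5, modulus 6/5.
Denominator factor (η - 6): pole of order 1 at 6, modulus 6.
The radius of convergence is the smallest modulus among the singular points: 6/5.

The radius of convergence is 6/5.


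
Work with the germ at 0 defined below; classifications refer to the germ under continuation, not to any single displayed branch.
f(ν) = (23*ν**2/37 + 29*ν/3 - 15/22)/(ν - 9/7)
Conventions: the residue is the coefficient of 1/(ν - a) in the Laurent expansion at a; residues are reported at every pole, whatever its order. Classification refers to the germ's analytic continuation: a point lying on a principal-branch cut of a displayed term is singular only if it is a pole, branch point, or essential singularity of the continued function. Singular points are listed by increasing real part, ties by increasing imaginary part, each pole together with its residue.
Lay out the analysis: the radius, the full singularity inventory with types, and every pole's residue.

Denominator factor (ν - 9/7): pole of order 1 at 9/7, modulus 9/7.
The radius of convergence is the smallest modulus among the singular points: 9/7.
At the order-1 pole 9/7 set g(ν) = (ν - (9/7))*f(ν) = 23*ν**2/37 + 29*ν/3 - 15/22.
Simple pole: residue = g(a) at a = 9/7, which is 509517/39886.

Radius of convergence at 0: 9/7.
At 9/7: a pole of order 1; residue 509517/39886.


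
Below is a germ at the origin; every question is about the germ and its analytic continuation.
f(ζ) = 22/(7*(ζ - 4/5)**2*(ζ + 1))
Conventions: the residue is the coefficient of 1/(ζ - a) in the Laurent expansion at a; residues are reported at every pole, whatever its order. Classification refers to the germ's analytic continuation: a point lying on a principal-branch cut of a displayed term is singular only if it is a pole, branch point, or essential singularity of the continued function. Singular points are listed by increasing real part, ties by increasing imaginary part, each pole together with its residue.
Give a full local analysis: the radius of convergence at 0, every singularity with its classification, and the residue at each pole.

Denominator factor (ζ + 1): pole of order 1 at -1, modulus 1.
Denominator factor (ζ - 4/5)^2: pole of order 2 at 4/5, modulus 4/5.
The radius of convergence is the smallest modulus among the singular points: 4/5.
At the order-1 pole -1 set g(ζ) = (ζ - (-1))*f(ζ) = 22/(7*(ζ - 4/5)**2).
Simple pole: residue = g(a) at a = -1, which is 550/567.
At the order-2 pole 4/5 set g(ζ) = (ζ - (4/5))^2*f(ζ) = 22/(7*(ζ + 1)).
Order-2 pole: residue = g'(a); g'(4/5) = -550/567, so the residue is -550/567.
List the singular points by increasing real part (a conjugate pair: the negative imaginary part first).

Radius of convergence at 0: 4/5.
At -1: a pole of order 1; residue 550/567.
At 4/5: a pole of order 2; residue -550/567.


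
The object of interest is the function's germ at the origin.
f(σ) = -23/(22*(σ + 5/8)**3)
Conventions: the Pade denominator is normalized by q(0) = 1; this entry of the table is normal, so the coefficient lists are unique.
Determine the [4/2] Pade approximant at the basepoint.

Taylor coefficients needed (expand at 0): a_0 = -5888/1375, a_1 = 141312/6875, a_2 = -2260992/34375, a_3 = 6029312/34375, a_4 = -72351744/171875, a_5 = 4051697664/4296875, a_6 = -43218108416/21484375.
Write the denominator as Q(σ) = 1 + q1*σ + q2*σ^2. Requiring Q*f - P = O(σ^7) with deg P <= 4 kills the coefficients of σ^5..σ^6 in Q*f:
  σ^5: a_5 + q1*a_4 + q2*a_3 = 0, i.e. 4051697664/4296875 + (-72351744/171875)*q1 + (6029312/34375)*q2 = 0.
  σ^6: a_6 + q1*a_5 + q2*a_4 = 0, i.e. -43218108416/21484375 + (4051697664/4296875)*q1 + (-72351744/171875)*q2 = 0.
Solving this linear system: q1 = 56/15, q2 = 448/125.
The numerator is Q*f truncated at degree 4: P0 = a_0 = -5888/1375; P1 = a_1 + q1*a_0 = 94208/20625; P2 = a_2 + q1*a_1 + q2*a_0 = -753664/171875; P3 = a_3 + q1*a_2 + q2*a_1 = 3014656/859375; P4 = a_4 + q1*a_3 + q2*a_2 = -24117248/12890625.

The Pade approximant has numerator coefficients [-5888/1375, 94208/20625, -753664/171875, 3014656/859375, -24117248/12890625]; denominator coefficients [1, 56/15, 448/125].


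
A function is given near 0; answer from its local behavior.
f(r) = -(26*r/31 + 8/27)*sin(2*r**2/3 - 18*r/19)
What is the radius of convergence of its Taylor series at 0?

The radius of convergence is infinite.

The factor -sin(2*r**2/3 - 18*r/19) is entire and contributes no finite singular point.
The polynomial part has no poles.
No finite singular points: the Taylor series at 0 converges everywhere.


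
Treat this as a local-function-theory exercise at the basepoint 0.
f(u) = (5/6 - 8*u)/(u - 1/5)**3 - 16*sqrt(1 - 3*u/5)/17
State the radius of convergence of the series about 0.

Denominator factor (u - 1/5)^3: pole of order 3 at 1/5, modulus 1/5.
Branch term (-16/17)*sqrt(1 - u/(5/3)): its argument vanishes at u = 5/3, a square-root branch point, modulus 5/3.
The radius of convergence is the smallest modulus among the singular points: 1/5.

The radius of convergence is 1/5.


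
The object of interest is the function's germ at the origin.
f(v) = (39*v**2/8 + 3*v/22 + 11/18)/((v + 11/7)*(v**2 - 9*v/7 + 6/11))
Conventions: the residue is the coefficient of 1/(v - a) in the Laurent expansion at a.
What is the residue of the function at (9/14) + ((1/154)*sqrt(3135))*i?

The factor v**2 - 9*v/7 + 6/11 splits as (v - a)(v - a') with a = (9/14) + ((1/154)*sqrt(3135))*i, a' = (9/14) - ((1/154)*sqrt(3135))*i. At the order-1 pole a set g(v) = (v - a)*f(v) = [(39*v**2/8 + 3*v/22 + 11/18)/(v + 11/7)] / (v - a').
Simple pole: residue = g(a) at a = (9/14) + ((1/154)*sqrt(3135))*i, which is (470033/390816) - ((32439887/1225208160)*sqrt(3135))*i.

The residue is (470033/390816) - ((32439887/1225208160)*sqrt(3135))*i.
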